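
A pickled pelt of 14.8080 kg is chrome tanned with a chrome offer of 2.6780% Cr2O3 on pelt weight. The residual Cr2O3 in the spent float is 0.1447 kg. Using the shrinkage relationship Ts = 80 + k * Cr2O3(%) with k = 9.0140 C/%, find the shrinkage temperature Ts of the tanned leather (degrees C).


Offered = pelt * offer_pct / 100 = 14.8080 * 2.6780 / 100 = 0.3966 kg
Uptake = offered - residual = 0.3966 - 0.1447 = 0.2519 kg
Cr2O3% on pelt = uptake / pelt * 100 = 0.2519 / 14.8080 * 100 = 1.7008 %
Ts = 80 + k * Cr2O3% = 80 + 9.0140 * 1.7008 = 95.3312 C


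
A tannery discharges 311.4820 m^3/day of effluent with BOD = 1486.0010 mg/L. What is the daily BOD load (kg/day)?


Formula: BOD_load = volume * conc / 1000
Substituting: BOD_load = 311.4820 * 1486.0010 / 1000
Result: 462.8626 kg/day


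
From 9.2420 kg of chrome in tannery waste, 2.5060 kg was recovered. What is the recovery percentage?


Formula: Recovery = recovered / input * 100
Substituting: Recovery = 2.5060 / 9.2420 * 100
Result: 27.1153 %


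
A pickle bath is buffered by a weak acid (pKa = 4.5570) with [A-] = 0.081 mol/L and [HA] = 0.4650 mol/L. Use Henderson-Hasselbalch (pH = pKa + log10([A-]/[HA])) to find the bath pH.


ratio = [A-] / [HA] = 0.081 / 0.4650 = 0.1742
log10(ratio) = -0.7590
pH = pKa + log10(ratio) = 4.5570 - 0.7590 = 3.7980


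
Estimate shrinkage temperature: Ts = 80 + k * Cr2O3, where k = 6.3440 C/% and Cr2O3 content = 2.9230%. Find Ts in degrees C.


Formula: Ts = 80 + k * Cr2O3
Substituting: Ts = 80 + 6.3440 * 2.9230
Result: 98.5435 C


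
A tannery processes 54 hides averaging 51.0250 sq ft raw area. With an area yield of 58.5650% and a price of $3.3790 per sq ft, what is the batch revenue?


Raw_total = N * avg_area = 54 * 51.0250 = 2755.3500 sq ft
Finished = Raw_total * yield / 100 = 2755.3500 * 58.5650 / 100 = 1613.6707 sq ft
Value = Finished * price = 1613.6707 * 3.3790 = 5452.5934 $


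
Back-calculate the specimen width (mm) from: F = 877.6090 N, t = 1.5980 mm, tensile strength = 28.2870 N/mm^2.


Formula: w = F / (TS * t)
Substituting: w = 877.6090 / (28.2870 * 1.5980)
Result: 19.4150 mm


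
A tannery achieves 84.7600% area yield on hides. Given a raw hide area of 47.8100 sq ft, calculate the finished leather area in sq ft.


Formula: finished = raw * yield / 100
Substituting: finished = 47.8100 * 84.7600 / 100
Result: 40.5238 sq ft


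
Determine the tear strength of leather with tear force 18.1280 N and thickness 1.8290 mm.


Formula: Tear strength = force / thickness
Substituting: Tear strength = 18.1280 / 1.8290
Result: 9.9114 N/mm


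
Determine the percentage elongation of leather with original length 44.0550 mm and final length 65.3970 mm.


Formula: Elongation = (Lf - L0) / L0 * 100
Substituting: Elongation = (65.3970 - 44.0550) / 44.0550 * 100
Result: 48.4440 %


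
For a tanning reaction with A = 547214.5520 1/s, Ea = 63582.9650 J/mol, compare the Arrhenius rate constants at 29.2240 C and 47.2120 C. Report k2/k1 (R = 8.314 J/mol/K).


T1 = 29.2240 + 273.15 = 302.3740 K; T2 = 47.2120 + 273.15 = 320.3620 K
k1 = A * exp(-Ea/(R*T1)) = 547214.5520 * exp(-63582.9650/(8.314*302.3740)) = 5.6742e-06 1/s
k2 = A * exp(-Ea/(R*T2)) = 547214.5520 * exp(-63582.9650/(8.314*320.3620)) = 2.3478e-05 1/s
k2/k1 = 2.3478e-05 / 5.6742e-06 = 4.1377


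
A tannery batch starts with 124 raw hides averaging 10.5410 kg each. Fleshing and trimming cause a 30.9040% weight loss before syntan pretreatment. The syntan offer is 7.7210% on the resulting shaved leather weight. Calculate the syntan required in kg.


Total_raw = N * avg_wt = 124 * 10.5410 = 1307.0840 kg
Substrate = Total_raw * (1 - loss/100) = 1307.0840 * (1 - 30.9040/100) = 903.1428 kg
Syntan = Substrate * pct / 100 = 903.1428 * 7.7210 / 100 = 69.7317 kg


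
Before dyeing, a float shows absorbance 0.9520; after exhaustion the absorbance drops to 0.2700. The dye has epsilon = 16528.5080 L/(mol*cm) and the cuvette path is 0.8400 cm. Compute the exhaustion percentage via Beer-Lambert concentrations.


c_initial = A_i / (epsilon * l) = 0.9520 / (16528.5080 * 0.8400) = 6.8568e-05 mol/L
c_final = A_f / (epsilon * l) = 0.2700 / (16528.5080 * 0.8400) = 1.9447e-05 mol/L
Exhaustion = (c_initial - c_final) / c_initial * 100 = (6.8568e-05 - 1.9447e-05) / 6.8568e-05 * 100 = 71.6387 %


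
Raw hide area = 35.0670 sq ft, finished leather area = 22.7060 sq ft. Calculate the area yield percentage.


Formula: Yield = finished / raw * 100
Substituting: Yield = 22.7060 / 35.0670 * 100
Result: 64.7503 %


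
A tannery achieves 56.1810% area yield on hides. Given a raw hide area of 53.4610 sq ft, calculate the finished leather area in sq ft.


Formula: finished = raw * yield / 100
Substituting: finished = 53.4610 * 56.1810 / 100
Result: 30.0349 sq ft


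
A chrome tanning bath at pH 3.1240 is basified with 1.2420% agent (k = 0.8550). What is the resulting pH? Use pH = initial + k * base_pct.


Formula: pH_final = pH_initial + k * base_pct
Substituting: pH_final = 3.1240 + 0.8550 * 1.2420
Result: 4.1859


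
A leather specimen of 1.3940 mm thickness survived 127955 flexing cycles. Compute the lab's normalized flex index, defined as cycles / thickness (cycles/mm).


Formula: Index = cycles / thickness
Substituting: Index = 127955 / 1.3940
Result: 91789.8135 cycles/mm


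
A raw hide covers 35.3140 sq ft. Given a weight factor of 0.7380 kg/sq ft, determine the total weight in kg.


Formula: Weight = area * weight_per_sqft
Substituting: Weight = 35.3140 * 0.7380
Result: 26.0617 kg


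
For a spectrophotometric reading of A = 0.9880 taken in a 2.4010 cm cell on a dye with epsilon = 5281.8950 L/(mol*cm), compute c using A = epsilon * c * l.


Formula: c = A / (epsilon * l)
Substituting: c = 0.9880 / (5281.8950 * 2.4010)
Result: 7.7907e-05 mol/L


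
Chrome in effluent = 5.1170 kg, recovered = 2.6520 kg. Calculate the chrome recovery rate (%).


Formula: Recovery = recovered / input * 100
Substituting: Recovery = 2.6520 / 5.1170 * 100
Result: 51.8272 %


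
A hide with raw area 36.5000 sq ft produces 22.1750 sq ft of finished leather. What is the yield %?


Formula: Yield = finished / raw * 100
Substituting: Yield = 22.1750 / 36.5000 * 100
Result: 60.7534 %


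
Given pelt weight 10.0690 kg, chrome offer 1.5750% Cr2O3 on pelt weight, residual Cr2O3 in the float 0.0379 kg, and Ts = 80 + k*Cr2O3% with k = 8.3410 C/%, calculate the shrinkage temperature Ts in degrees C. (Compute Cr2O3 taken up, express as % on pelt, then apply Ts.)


Offered = pelt * offer_pct / 100 = 10.0690 * 1.5750 / 100 = 0.1586 kg
Uptake = offered - residual = 0.1586 - 0.0379 = 0.1207 kg
Cr2O3% on pelt = uptake / pelt * 100 = 0.1207 / 10.0690 * 100 = 1.1986 %
Ts = 80 + k * Cr2O3% = 80 + 8.3410 * 1.1986 = 89.9975 C


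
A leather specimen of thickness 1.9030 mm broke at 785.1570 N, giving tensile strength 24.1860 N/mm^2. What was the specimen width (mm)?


Formula: w = F / (TS * t)
Substituting: w = 785.1570 / (24.1860 * 1.9030)
Result: 17.0590 mm


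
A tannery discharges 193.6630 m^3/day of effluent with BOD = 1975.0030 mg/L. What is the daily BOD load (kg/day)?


Formula: BOD_load = volume * conc / 1000
Substituting: BOD_load = 193.6630 * 1975.0030 / 1000
Result: 382.4850 kg/day


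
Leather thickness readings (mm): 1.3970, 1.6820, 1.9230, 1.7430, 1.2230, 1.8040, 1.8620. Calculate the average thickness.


Formula: Average = sum / n
Substituting: Average = 11.6340 / 7
Result: 1.6620 mm


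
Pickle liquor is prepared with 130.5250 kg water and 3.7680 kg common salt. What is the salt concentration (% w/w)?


Formula: Conc = salt / (water + salt) * 100
Substituting: Conc = 3.7680 / (130.5250 + 3.7680) * 100
Result: 2.8058 %


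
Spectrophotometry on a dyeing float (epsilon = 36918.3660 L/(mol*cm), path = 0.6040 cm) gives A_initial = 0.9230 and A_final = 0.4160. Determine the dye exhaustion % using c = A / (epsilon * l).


c_initial = A_i / (epsilon * l) = 0.9230 / (36918.3660 * 0.6040) = 4.1393e-05 mol/L
c_final = A_f / (epsilon * l) = 0.4160 / (36918.3660 * 0.6040) = 1.8656e-05 mol/L
Exhaustion = (c_initial - c_final) / c_initial * 100 = (4.1393e-05 - 1.8656e-05) / 4.1393e-05 * 100 = 54.9296 %


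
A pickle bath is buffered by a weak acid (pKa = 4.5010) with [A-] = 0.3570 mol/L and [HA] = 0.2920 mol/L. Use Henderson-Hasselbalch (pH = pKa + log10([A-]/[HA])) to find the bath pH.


ratio = [A-] / [HA] = 0.3570 / 0.2920 = 1.2226
log10(ratio) = 0.0872854
pH = pKa + log10(ratio) = 4.5010 + 0.0872854 = 4.5883


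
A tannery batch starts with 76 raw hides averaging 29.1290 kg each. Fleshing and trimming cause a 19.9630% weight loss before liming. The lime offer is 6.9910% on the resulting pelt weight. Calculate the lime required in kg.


Total_raw = N * avg_wt = 76 * 29.1290 = 2213.8040 kg
Substrate = Total_raw * (1 - loss/100) = 2213.8040 * (1 - 19.9630/100) = 1771.8623 kg
Lime = Substrate * pct / 100 = 1771.8623 * 6.9910 / 100 = 123.8709 kg


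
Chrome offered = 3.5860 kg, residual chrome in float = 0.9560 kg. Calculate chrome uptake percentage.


Formula: Uptake = (offered - residual) / offered * 100
Substituting: Uptake = (3.5860 - 0.9560) / 3.5860 * 100
Result: 73.3408 %


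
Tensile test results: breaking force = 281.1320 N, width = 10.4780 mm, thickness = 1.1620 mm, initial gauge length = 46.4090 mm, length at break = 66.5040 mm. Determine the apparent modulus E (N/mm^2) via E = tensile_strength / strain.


TS = F / (w * t) = 281.1320 / (10.4780 * 1.1620) = 23.0901 N/mm^2
strain = (Lf - L0) / L0 = (66.5040 - 46.4090) / 46.4090 = 0.4330
E = TS / strain = 23.0901 / 0.4330 = 53.3261 N/mm^2


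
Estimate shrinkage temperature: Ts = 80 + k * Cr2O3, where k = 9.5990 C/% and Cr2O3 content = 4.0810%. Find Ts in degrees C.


Formula: Ts = 80 + k * Cr2O3
Substituting: Ts = 80 + 9.5990 * 4.0810
Result: 119.1735 C


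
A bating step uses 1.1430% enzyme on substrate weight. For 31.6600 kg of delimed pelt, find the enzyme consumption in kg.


Formula: Enzyme = substrate * pct / 100
Substituting: Enzyme = 31.6600 * 1.1430 / 100
Result: 0.3619 kg


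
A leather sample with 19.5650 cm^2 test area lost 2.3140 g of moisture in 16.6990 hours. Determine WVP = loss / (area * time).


Formula: WVP = loss / (area * time)
Substituting: WVP = 2.3140 / (19.5650 * 16.6990)
Result: 0.00708261 g/(cm^2*hr)


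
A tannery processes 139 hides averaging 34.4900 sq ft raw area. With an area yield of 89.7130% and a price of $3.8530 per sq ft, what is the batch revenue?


Raw_total = N * avg_area = 139 * 34.4900 = 4794.1100 sq ft
Finished = Raw_total * yield / 100 = 4794.1100 * 89.7130 / 100 = 4300.9399 sq ft
Value = Finished * price = 4300.9399 * 3.8530 = 16571.5215 $


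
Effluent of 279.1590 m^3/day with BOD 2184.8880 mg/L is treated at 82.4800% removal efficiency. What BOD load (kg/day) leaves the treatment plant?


Load_in = volume * conc / 1000 = 279.1590 * 2184.8880 / 1000 = 609.9311 kg/day
Removed = Load_in * eff / 100 = 609.9311 * 82.4800 / 100 = 503.0712 kg/day
Load_out = Load_in - Removed = 609.9311 - 503.0712 = 106.8599 kg/day


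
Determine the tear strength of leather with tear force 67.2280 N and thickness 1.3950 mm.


Formula: Tear strength = force / thickness
Substituting: Tear strength = 67.2280 / 1.3950
Result: 48.1921 N/mm


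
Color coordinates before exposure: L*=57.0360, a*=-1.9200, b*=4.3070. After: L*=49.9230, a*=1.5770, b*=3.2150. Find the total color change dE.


dL = -7.1130, da = 3.4970, db = -1.0920
dE = sqrt((-7.1130)^2 + 3.4970^2 + (-1.0920)^2) = 8.0010


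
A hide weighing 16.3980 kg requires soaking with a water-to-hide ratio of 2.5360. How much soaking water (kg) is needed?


Formula: Water = hide_weight * ratio
Substituting: Water = 16.3980 * 2.5360
Result: 41.5853 kg


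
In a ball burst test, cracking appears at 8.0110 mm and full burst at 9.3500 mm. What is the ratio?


Formula: Ratio = crack / burst
Substituting: Ratio = 8.0110 / 9.3500
Result: 0.8568


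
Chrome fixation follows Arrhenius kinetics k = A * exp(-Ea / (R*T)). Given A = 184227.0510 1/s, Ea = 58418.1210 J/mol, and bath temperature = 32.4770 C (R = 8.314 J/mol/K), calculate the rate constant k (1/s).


T_K = T_C + 273.15 = 32.4770 + 273.15 = 305.6270 K
exponent = -Ea / (R * T_K) = -58418.1210 / (8.314 * 305.6270) = -22.9904
k = A * exp(exponent) = 184227.0510 * exp(-22.9904) = 1.9088e-05 1/s


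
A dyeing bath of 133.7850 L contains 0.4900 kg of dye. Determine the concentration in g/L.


Formula: Conc = dye_mass(kg) / volume(L) * 1000
Substituting: Conc = 0.4900 / 133.7850 * 1000
Result: 3.6626 g/L


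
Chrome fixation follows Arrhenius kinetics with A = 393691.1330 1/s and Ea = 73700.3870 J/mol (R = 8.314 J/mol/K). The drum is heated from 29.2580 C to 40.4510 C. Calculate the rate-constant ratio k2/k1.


T1 = 29.2580 + 273.15 = 302.4080 K; T2 = 40.4510 + 273.15 = 313.6010 K
k1 = A * exp(-Ea/(R*T1)) = 393691.1330 * exp(-73700.3870/(8.314*302.4080)) = 7.3198e-08 1/s
k2 = A * exp(-Ea/(R*T2)) = 393691.1330 * exp(-73700.3870/(8.314*313.6010)) = 2.0839e-07 1/s
k2/k1 = 2.0839e-07 / 7.3198e-08 = 2.8470


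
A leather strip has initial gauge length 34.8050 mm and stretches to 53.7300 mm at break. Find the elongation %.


Formula: Elongation = (Lf - L0) / L0 * 100
Substituting: Elongation = (53.7300 - 34.8050) / 34.8050 * 100
Result: 54.3744 %


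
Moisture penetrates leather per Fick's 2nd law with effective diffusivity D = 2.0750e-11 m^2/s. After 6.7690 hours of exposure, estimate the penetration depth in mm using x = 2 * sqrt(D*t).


t = 6.7690 hr * 3600 = 24368.4000 s
D * t = 2.0750e-11 * 24368.4000 = 5.0564e-07
x = 2 * sqrt(D*t) = 2 * sqrt(5.0564e-07) = 0.00142217 m = 1.4222 mm


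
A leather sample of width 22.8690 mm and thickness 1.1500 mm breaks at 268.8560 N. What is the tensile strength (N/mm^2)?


Formula: TS = force / (width * thickness)
Substituting: TS = 268.8560 / (22.8690 * 1.1500)
Result: 10.2229 N/mm^2


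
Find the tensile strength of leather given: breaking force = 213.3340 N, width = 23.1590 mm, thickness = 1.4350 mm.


Formula: TS = force / (width * thickness)
Substituting: TS = 213.3340 / (23.1590 * 1.4350)
Result: 6.4193 N/mm^2


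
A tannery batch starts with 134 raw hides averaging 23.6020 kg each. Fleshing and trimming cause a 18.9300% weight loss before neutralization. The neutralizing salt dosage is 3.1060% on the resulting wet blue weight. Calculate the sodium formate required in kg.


Total_raw = N * avg_wt = 134 * 23.6020 = 3162.6680 kg
Substrate = Total_raw * (1 - loss/100) = 3162.6680 * (1 - 18.9300/100) = 2563.9749 kg
Neutralizer = Substrate * pct / 100 = 2563.9749 * 3.1060 / 100 = 79.6371 kg


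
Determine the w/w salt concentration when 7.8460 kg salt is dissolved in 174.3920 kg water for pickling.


Formula: Conc = salt / (water + salt) * 100
Substituting: Conc = 7.8460 / (174.3920 + 7.8460) * 100
Result: 4.3054 %


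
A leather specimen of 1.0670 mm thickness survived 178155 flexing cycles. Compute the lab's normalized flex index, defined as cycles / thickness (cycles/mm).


Formula: Index = cycles / thickness
Substituting: Index = 178155 / 1.0670
Result: 166968.1350 cycles/mm


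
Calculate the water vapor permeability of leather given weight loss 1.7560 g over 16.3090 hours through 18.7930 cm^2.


Formula: WVP = loss / (area * time)
Substituting: WVP = 1.7560 / (18.7930 * 16.3090)
Result: 0.00572929 g/(cm^2*hr)


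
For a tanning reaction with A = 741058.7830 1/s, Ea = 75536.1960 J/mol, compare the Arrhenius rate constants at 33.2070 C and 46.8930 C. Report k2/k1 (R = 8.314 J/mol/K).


T1 = 33.2070 + 273.15 = 306.3570 K; T2 = 46.8930 + 273.15 = 320.0430 K
k1 = A * exp(-Ea/(R*T1)) = 741058.7830 * exp(-75536.1960/(8.314*306.3570)) = 9.7786e-08 1/s
k2 = A * exp(-Ea/(R*T2)) = 741058.7830 * exp(-75536.1960/(8.314*320.0430)) = 3.4757e-07 1/s
k2/k1 = 3.4757e-07 / 9.7786e-08 = 3.5544


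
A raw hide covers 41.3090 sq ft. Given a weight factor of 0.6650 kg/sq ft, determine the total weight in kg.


Formula: Weight = area * weight_per_sqft
Substituting: Weight = 41.3090 * 0.6650
Result: 27.4705 kg


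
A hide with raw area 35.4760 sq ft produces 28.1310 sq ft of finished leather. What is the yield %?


Formula: Yield = finished / raw * 100
Substituting: Yield = 28.1310 / 35.4760 * 100
Result: 79.2959 %


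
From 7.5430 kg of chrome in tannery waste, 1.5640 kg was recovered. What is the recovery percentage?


Formula: Recovery = recovered / input * 100
Substituting: Recovery = 1.5640 / 7.5430 * 100
Result: 20.7345 %


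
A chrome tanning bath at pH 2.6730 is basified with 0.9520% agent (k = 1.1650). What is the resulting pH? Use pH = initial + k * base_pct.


Formula: pH_final = pH_initial + k * base_pct
Substituting: pH_final = 2.6730 + 1.1650 * 0.9520
Result: 3.7821


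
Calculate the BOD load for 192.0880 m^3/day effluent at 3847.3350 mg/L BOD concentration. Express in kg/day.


Formula: BOD_load = volume * conc / 1000
Substituting: BOD_load = 192.0880 * 3847.3350 / 1000
Result: 739.0269 kg/day


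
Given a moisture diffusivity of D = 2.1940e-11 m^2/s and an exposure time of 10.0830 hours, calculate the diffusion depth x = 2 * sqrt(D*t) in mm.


t = 10.0830 hr * 3600 = 36298.8000 s
D * t = 2.1940e-11 * 36298.8000 = 7.9640e-07
x = 2 * sqrt(D*t) = 2 * sqrt(7.9640e-07) = 0.00178482 m = 1.7848 mm


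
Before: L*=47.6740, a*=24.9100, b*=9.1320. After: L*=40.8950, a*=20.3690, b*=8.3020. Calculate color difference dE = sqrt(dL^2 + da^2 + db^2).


dL = -6.7790, da = -4.5410, db = -0.8300
dE = sqrt((-6.7790)^2 + (-4.5410)^2 + (-0.8300)^2) = 8.2015


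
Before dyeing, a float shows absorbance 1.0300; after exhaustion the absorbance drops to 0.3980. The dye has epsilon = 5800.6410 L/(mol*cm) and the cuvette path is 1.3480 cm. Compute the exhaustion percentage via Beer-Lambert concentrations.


c_initial = A_i / (epsilon * l) = 1.0300 / (5800.6410 * 1.3480) = 1.3173e-04 mol/L
c_final = A_f / (epsilon * l) = 0.3980 / (5800.6410 * 1.3480) = 5.0900e-05 mol/L
Exhaustion = (c_initial - c_final) / c_initial * 100 = (1.3173e-04 - 5.0900e-05) / 1.3173e-04 * 100 = 61.3592 %


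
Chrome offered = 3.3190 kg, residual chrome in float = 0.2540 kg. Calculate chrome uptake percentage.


Formula: Uptake = (offered - residual) / offered * 100
Substituting: Uptake = (3.3190 - 0.2540) / 3.3190 * 100
Result: 92.3471 %


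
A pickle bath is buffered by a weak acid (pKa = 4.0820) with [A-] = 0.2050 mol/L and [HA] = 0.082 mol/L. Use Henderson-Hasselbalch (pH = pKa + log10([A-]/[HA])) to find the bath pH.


ratio = [A-] / [HA] = 0.2050 / 0.082 = 2.5000
log10(ratio) = 0.3979
pH = pKa + log10(ratio) = 4.0820 + 0.3979 = 4.4799


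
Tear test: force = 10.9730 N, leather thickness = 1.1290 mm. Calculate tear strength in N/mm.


Formula: Tear strength = force / thickness
Substituting: Tear strength = 10.9730 / 1.1290
Result: 9.7192 N/mm


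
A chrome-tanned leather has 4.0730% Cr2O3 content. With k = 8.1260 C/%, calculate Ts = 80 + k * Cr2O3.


Formula: Ts = 80 + k * Cr2O3
Substituting: Ts = 80 + 8.1260 * 4.0730
Result: 113.0972 C


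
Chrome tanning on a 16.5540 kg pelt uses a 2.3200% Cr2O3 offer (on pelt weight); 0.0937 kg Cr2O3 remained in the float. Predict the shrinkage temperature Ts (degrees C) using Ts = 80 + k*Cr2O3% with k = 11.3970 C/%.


Offered = pelt * offer_pct / 100 = 16.5540 * 2.3200 / 100 = 0.3841 kg
Uptake = offered - residual = 0.3841 - 0.0937 = 0.2904 kg
Cr2O3% on pelt = uptake / pelt * 100 = 0.2904 / 16.5540 * 100 = 1.7540 %
Ts = 80 + k * Cr2O3% = 80 + 11.3970 * 1.7540 = 99.9900 C


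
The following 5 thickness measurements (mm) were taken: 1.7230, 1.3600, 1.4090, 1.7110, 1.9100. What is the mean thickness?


Formula: Average = sum / n
Substituting: Average = 8.1130 / 5
Result: 1.6226 mm


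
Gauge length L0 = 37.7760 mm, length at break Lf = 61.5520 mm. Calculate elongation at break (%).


Formula: Elongation = (Lf - L0) / L0 * 100
Substituting: Elongation = (61.5520 - 37.7760) / 37.7760 * 100
Result: 62.9394 %


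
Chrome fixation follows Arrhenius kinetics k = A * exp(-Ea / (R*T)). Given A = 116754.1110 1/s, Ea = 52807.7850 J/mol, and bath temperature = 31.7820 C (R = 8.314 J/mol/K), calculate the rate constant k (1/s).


T_K = T_C + 273.15 = 31.7820 + 273.15 = 304.9320 K
exponent = -Ea / (R * T_K) = -52807.7850 / (8.314 * 304.9320) = -20.8298
k = A * exp(exponent) = 116754.1110 * exp(-20.8298) = 1.0496e-04 1/s


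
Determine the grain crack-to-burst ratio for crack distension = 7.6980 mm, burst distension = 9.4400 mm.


Formula: Ratio = crack / burst
Substituting: Ratio = 7.6980 / 9.4400
Result: 0.8155


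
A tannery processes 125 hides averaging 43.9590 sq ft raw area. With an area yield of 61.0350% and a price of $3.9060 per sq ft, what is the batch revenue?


Raw_total = N * avg_area = 125 * 43.9590 = 5494.8750 sq ft
Finished = Raw_total * yield / 100 = 5494.8750 * 61.0350 / 100 = 3353.7970 sq ft
Value = Finished * price = 3353.7970 * 3.9060 = 13099.9309 $


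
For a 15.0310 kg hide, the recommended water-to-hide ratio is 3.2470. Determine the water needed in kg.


Formula: Water = hide_weight * ratio
Substituting: Water = 15.0310 * 3.2470
Result: 48.8057 kg


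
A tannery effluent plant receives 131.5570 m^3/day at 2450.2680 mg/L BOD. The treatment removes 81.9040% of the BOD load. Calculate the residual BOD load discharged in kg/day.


Load_in = volume * conc / 1000 = 131.5570 * 2450.2680 / 1000 = 322.3499 kg/day
Removed = Load_in * eff / 100 = 322.3499 * 81.9040 / 100 = 264.0175 kg/day
Load_out = Load_in - Removed = 322.3499 - 264.0175 = 58.3324 kg/day


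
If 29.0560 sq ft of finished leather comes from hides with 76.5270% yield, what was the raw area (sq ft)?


Formula: raw = finished * 100 / yield
Substituting: raw = 29.0560 * 100 / 76.5270
Result: 37.9683 sq ft


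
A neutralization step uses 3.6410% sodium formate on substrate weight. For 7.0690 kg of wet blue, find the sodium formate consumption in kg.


Formula: Neutralizer = substrate * pct / 100
Substituting: Neutralizer = 7.0690 * 3.6410 / 100
Result: 0.2574 kg


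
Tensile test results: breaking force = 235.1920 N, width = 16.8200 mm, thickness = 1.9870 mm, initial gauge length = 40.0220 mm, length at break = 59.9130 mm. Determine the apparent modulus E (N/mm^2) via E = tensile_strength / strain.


TS = F / (w * t) = 235.1920 / (16.8200 * 1.9870) = 7.0372 N/mm^2
strain = (Lf - L0) / L0 = (59.9130 - 40.0220) / 40.0220 = 0.4970
E = TS / strain = 7.0372 / 0.4970 = 14.1593 N/mm^2


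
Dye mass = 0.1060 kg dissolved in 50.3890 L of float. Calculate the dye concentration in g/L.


Formula: Conc = dye_mass(kg) / volume(L) * 1000
Substituting: Conc = 0.1060 / 50.3890 * 1000
Result: 2.1036 g/L


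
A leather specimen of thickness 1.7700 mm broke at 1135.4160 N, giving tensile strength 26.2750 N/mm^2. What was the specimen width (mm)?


Formula: w = F / (TS * t)
Substituting: w = 1135.4160 / (26.2750 * 1.7700)
Result: 24.4140 mm


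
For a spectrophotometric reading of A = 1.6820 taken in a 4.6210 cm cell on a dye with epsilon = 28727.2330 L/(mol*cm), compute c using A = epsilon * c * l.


Formula: c = A / (epsilon * l)
Substituting: c = 1.6820 / (28727.2330 * 4.6210)
Result: 1.2671e-05 mol/L


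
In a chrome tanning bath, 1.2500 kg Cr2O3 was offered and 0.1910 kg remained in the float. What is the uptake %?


Formula: Uptake = (offered - residual) / offered * 100
Substituting: Uptake = (1.2500 - 0.1910) / 1.2500 * 100
Result: 84.7200 %


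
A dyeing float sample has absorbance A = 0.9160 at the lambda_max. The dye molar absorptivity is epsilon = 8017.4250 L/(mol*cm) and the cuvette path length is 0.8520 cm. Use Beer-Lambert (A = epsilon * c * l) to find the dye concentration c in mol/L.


Formula: c = A / (epsilon * l)
Substituting: c = 0.9160 / (8017.4250 * 0.8520)
Result: 1.3410e-04 mol/L


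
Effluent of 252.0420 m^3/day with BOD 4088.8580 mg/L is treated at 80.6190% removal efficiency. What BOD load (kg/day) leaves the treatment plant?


Load_in = volume * conc / 1000 = 252.0420 * 4088.8580 / 1000 = 1030.5639 kg/day
Removed = Load_in * eff / 100 = 1030.5639 * 80.6190 / 100 = 830.8303 kg/day
Load_out = Load_in - Removed = 1030.5639 - 830.8303 = 199.7336 kg/day


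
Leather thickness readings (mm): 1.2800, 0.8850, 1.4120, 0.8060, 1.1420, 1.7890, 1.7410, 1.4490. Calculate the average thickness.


Formula: Average = sum / n
Substituting: Average = 10.5040 / 8
Result: 1.3130 mm


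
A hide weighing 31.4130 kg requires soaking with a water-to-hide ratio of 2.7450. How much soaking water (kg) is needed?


Formula: Water = hide_weight * ratio
Substituting: Water = 31.4130 * 2.7450
Result: 86.2287 kg


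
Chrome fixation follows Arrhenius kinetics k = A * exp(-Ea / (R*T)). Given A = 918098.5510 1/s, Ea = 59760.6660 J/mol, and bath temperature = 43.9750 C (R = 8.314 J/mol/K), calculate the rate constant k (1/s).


T_K = T_C + 273.15 = 43.9750 + 273.15 = 317.1250 K
exponent = -Ea / (R * T_K) = -59760.6660 / (8.314 * 317.1250) = -22.6660
k = A * exp(exponent) = 918098.5510 * exp(-22.6660) = 1.3157e-04 1/s


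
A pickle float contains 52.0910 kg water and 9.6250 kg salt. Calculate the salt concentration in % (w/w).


Formula: Conc = salt / (water + salt) * 100
Substituting: Conc = 9.6250 / (52.0910 + 9.6250) * 100
Result: 15.5956 %


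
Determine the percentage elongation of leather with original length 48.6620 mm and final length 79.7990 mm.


Formula: Elongation = (Lf - L0) / L0 * 100
Substituting: Elongation = (79.7990 - 48.6620) / 48.6620 * 100
Result: 63.9863 %


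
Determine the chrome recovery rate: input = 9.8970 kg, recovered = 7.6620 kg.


Formula: Recovery = recovered / input * 100
Substituting: Recovery = 7.6620 / 9.8970 * 100
Result: 77.4174 %


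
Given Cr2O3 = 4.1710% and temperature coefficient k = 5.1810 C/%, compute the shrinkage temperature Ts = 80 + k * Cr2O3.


Formula: Ts = 80 + k * Cr2O3
Substituting: Ts = 80 + 5.1810 * 4.1710
Result: 101.6100 C


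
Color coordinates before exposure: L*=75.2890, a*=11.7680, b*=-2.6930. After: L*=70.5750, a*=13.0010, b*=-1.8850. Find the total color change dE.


dL = -4.7140, da = 1.2330, db = 0.8080
dE = sqrt((-4.7140)^2 + 1.2330^2 + 0.8080^2) = 4.9391


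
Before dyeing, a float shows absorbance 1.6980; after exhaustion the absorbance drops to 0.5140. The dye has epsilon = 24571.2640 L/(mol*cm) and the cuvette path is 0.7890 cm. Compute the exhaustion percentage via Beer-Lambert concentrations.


c_initial = A_i / (epsilon * l) = 1.6980 / (24571.2640 * 0.7890) = 8.7586e-05 mol/L
c_final = A_f / (epsilon * l) = 0.5140 / (24571.2640 * 0.7890) = 2.6513e-05 mol/L
Exhaustion = (c_initial - c_final) / c_initial * 100 = (8.7586e-05 - 2.6513e-05) / 8.7586e-05 * 100 = 69.7291 %


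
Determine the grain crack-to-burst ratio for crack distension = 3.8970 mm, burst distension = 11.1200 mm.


Formula: Ratio = crack / burst
Substituting: Ratio = 3.8970 / 11.1200
Result: 0.3504


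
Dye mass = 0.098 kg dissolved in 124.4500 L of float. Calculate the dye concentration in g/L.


Formula: Conc = dye_mass(kg) / volume(L) * 1000
Substituting: Conc = 0.098 / 124.4500 * 1000
Result: 0.7875 g/L


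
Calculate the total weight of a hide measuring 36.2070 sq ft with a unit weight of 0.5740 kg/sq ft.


Formula: Weight = area * weight_per_sqft
Substituting: Weight = 36.2070 * 0.5740
Result: 20.7828 kg


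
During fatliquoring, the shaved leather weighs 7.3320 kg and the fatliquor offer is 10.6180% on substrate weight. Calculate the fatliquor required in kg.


Formula: Fat = substrate * pct / 100
Substituting: Fat = 7.3320 * 10.6180 / 100
Result: 0.7785 kg


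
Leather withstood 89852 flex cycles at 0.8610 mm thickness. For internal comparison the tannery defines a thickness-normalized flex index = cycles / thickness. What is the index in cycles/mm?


Formula: Index = cycles / thickness
Substituting: Index = 89852 / 0.8610
Result: 104357.7236 cycles/mm


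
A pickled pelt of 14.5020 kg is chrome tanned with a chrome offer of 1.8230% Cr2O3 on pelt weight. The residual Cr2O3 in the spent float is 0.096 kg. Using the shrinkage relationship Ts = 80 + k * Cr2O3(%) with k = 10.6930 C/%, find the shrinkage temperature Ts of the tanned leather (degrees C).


Offered = pelt * offer_pct / 100 = 14.5020 * 1.8230 / 100 = 0.2644 kg
Uptake = offered - residual = 0.2644 - 0.096 = 0.1684 kg
Cr2O3% on pelt = uptake / pelt * 100 = 0.1684 / 14.5020 * 100 = 1.1610 %
Ts = 80 + k * Cr2O3% = 80 + 10.6930 * 1.1610 = 92.4148 C


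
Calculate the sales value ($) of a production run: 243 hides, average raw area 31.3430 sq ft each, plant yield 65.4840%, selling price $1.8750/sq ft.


Raw_total = N * avg_area = 243 * 31.3430 = 7616.3490 sq ft
Finished = Raw_total * yield / 100 = 7616.3490 * 65.4840 / 100 = 4987.4900 sq ft
Value = Finished * price = 4987.4900 * 1.8750 = 9351.5437 $


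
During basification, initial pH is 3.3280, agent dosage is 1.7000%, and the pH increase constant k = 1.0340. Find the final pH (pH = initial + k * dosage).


Formula: pH_final = pH_initial + k * base_pct
Substituting: pH_final = 3.3280 + 1.0340 * 1.7000
Result: 5.0858


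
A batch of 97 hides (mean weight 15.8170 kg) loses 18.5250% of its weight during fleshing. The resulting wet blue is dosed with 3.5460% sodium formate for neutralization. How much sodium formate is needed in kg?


Total_raw = N * avg_wt = 97 * 15.8170 = 1534.2490 kg
Substrate = Total_raw * (1 - loss/100) = 1534.2490 * (1 - 18.5250/100) = 1250.0294 kg
Neutralizer = Substrate * pct / 100 = 1250.0294 * 3.5460 / 100 = 44.3260 kg


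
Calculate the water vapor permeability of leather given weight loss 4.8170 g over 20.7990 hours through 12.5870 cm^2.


Formula: WVP = loss / (area * time)
Substituting: WVP = 4.8170 / (12.5870 * 20.7990)
Result: 0.0183998 g/(cm^2*hr)


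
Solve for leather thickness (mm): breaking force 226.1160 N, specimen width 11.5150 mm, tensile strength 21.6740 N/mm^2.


Formula: t = F / (TS * w)
Substituting: t = 226.1160 / (21.6740 * 11.5150)
Result: 0.9060 mm


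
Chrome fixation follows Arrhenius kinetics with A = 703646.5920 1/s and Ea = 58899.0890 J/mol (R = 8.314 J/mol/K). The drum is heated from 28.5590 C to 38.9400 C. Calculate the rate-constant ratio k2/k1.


T1 = 28.5590 + 273.15 = 301.7090 K; T2 = 38.9400 + 273.15 = 312.0900 K
k1 = A * exp(-Ea/(R*T1)) = 703646.5920 * exp(-58899.0890/(8.314*301.7090)) = 4.4651e-05 1/s
k2 = A * exp(-Ea/(R*T2)) = 703646.5920 * exp(-58899.0890/(8.314*312.0900)) = 9.7506e-05 1/s
k2/k1 = 9.7506e-05 / 4.4651e-05 = 2.1837


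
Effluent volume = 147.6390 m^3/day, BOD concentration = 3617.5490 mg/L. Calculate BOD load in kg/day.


Formula: BOD_load = volume * conc / 1000
Substituting: BOD_load = 147.6390 * 3617.5490 / 1000
Result: 534.0913 kg/day


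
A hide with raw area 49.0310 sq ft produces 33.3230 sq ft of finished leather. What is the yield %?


Formula: Yield = finished / raw * 100
Substituting: Yield = 33.3230 / 49.0310 * 100
Result: 67.9631 %


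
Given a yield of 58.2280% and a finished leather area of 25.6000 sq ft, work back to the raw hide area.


Formula: raw = finished * 100 / yield
Substituting: raw = 25.6000 * 100 / 58.2280
Result: 43.9651 sq ft


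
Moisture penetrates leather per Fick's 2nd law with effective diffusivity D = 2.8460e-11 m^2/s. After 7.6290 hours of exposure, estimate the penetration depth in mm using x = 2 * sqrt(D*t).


t = 7.6290 hr * 3600 = 27464.4000 s
D * t = 2.8460e-11 * 27464.4000 = 7.8164e-07
x = 2 * sqrt(D*t) = 2 * sqrt(7.8164e-07) = 0.0017682 m = 1.7682 mm


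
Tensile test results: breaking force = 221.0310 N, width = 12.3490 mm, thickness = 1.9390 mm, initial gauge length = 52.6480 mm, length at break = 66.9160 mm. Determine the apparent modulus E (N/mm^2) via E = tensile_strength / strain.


TS = F / (w * t) = 221.0310 / (12.3490 * 1.9390) = 9.2309 N/mm^2
strain = (Lf - L0) / L0 = (66.9160 - 52.6480) / 52.6480 = 0.2710
E = TS / strain = 9.2309 / 0.2710 = 34.0614 N/mm^2


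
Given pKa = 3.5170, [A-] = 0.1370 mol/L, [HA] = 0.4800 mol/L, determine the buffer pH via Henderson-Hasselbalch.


ratio = [A-] / [HA] = 0.1370 / 0.4800 = 0.2854
log10(ratio) = -0.5445
pH = pKa + log10(ratio) = 3.5170 - 0.5445 = 2.9725


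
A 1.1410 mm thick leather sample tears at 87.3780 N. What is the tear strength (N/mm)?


Formula: Tear strength = force / thickness
Substituting: Tear strength = 87.3780 / 1.1410
Result: 76.5802 N/mm


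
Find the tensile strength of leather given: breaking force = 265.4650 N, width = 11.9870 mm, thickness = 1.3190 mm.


Formula: TS = force / (width * thickness)
Substituting: TS = 265.4650 / (11.9870 * 1.3190)
Result: 16.7900 N/mm^2


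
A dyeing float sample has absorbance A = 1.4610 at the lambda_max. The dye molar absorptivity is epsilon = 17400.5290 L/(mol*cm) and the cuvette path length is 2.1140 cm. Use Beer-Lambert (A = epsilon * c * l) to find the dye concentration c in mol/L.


Formula: c = A / (epsilon * l)
Substituting: c = 1.4610 / (17400.5290 * 2.1140)
Result: 3.9718e-05 mol/L


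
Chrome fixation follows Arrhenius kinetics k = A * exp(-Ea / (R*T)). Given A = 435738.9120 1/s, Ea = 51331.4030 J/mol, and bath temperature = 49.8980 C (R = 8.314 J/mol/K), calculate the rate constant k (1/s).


T_K = T_C + 273.15 = 49.8980 + 273.15 = 323.0480 K
exponent = -Ea / (R * T_K) = -51331.4030 / (8.314 * 323.0480) = -19.1120
k = A * exp(exponent) = 435738.9120 * exp(-19.1120) = 0.00218269 1/s


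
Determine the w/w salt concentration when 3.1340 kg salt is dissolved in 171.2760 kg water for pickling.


Formula: Conc = salt / (water + salt) * 100
Substituting: Conc = 3.1340 / (171.2760 + 3.1340) * 100
Result: 1.7969 %


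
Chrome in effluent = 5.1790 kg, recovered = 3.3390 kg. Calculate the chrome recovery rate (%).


Formula: Recovery = recovered / input * 100
Substituting: Recovery = 3.3390 / 5.1790 * 100
Result: 64.4719 %


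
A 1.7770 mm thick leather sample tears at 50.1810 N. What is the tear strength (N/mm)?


Formula: Tear strength = force / thickness
Substituting: Tear strength = 50.1810 / 1.7770
Result: 28.2392 N/mm


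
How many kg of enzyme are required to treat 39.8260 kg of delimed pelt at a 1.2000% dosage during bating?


Formula: Enzyme = substrate * pct / 100
Substituting: Enzyme = 39.8260 * 1.2000 / 100
Result: 0.4779 kg


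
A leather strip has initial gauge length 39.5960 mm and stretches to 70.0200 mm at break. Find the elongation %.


Formula: Elongation = (Lf - L0) / L0 * 100
Substituting: Elongation = (70.0200 - 39.5960) / 39.5960 * 100
Result: 76.8360 %


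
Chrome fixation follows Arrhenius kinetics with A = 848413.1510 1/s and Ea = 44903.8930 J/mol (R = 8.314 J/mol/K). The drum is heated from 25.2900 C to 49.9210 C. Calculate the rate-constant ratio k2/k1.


T1 = 25.2900 + 273.15 = 298.4400 K; T2 = 49.9210 + 273.15 = 323.0710 K
k1 = A * exp(-Ea/(R*T1)) = 848413.1510 * exp(-44903.8930/(8.314*298.4400)) = 0.0117218 1/s
k2 = A * exp(-Ea/(R*T2)) = 848413.1510 * exp(-44903.8930/(8.314*323.0710)) = 0.0465813 1/s
k2/k1 = 0.0465813 / 0.0117218 = 3.9739


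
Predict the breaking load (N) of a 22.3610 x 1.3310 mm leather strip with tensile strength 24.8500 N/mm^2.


Formula: F = TS * w * t
Substituting: F = 24.8500 * 22.3610 * 1.3310
Result: 739.5979 N


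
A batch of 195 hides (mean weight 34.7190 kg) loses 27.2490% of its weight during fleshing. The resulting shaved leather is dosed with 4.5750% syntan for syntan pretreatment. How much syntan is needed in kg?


Total_raw = N * avg_wt = 195 * 34.7190 = 6770.2050 kg
Substrate = Total_raw * (1 - loss/100) = 6770.2050 * (1 - 27.2490/100) = 4925.3918 kg
Syntan = Substrate * pct / 100 = 4925.3918 * 4.5750 / 100 = 225.3367 kg


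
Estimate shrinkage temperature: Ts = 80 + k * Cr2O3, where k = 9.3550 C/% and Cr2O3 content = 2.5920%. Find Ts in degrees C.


Formula: Ts = 80 + k * Cr2O3
Substituting: Ts = 80 + 9.3550 * 2.5920
Result: 104.2482 C


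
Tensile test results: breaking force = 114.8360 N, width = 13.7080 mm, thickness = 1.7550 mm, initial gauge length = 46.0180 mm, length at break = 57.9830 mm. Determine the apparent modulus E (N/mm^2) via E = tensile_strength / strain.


TS = F / (w * t) = 114.8360 / (13.7080 * 1.7550) = 4.7734 N/mm^2
strain = (Lf - L0) / L0 = (57.9830 - 46.0180) / 46.0180 = 0.2600
E = TS / strain = 4.7734 / 0.2600 = 18.3587 N/mm^2


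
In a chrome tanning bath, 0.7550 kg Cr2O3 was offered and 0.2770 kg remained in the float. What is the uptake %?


Formula: Uptake = (offered - residual) / offered * 100
Substituting: Uptake = (0.7550 - 0.2770) / 0.7550 * 100
Result: 63.3113 %


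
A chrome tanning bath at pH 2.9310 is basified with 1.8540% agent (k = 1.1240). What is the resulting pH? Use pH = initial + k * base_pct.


Formula: pH_final = pH_initial + k * base_pct
Substituting: pH_final = 2.9310 + 1.1240 * 1.8540
Result: 5.0149


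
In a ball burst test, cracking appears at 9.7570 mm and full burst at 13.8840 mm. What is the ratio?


Formula: Ratio = crack / burst
Substituting: Ratio = 9.7570 / 13.8840
Result: 0.7028


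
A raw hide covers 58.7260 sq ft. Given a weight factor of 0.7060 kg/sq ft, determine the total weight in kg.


Formula: Weight = area * weight_per_sqft
Substituting: Weight = 58.7260 * 0.7060
Result: 41.4606 kg


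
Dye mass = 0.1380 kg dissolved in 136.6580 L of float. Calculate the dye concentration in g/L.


Formula: Conc = dye_mass(kg) / volume(L) * 1000
Substituting: Conc = 0.1380 / 136.6580 * 1000
Result: 1.0098 g/L


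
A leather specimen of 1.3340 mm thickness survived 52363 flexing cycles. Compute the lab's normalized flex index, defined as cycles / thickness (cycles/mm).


Formula: Index = cycles / thickness
Substituting: Index = 52363 / 1.3340
Result: 39252.6237 cycles/mm


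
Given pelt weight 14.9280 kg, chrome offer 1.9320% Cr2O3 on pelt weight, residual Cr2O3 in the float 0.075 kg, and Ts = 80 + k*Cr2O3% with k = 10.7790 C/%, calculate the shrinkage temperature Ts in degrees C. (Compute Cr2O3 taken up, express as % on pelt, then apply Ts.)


Offered = pelt * offer_pct / 100 = 14.9280 * 1.9320 / 100 = 0.2884 kg
Uptake = offered - residual = 0.2884 - 0.075 = 0.2134 kg
Cr2O3% on pelt = uptake / pelt * 100 = 0.2134 / 14.9280 * 100 = 1.4296 %
Ts = 80 + k * Cr2O3% = 80 + 10.7790 * 1.4296 = 95.4095 C


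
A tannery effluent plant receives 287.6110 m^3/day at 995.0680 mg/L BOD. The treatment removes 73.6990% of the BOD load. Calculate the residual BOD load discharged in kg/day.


Load_in = volume * conc / 1000 = 287.6110 * 995.0680 / 1000 = 286.1925 kg/day
Removed = Load_in * eff / 100 = 286.1925 * 73.6990 / 100 = 210.9210 kg/day
Load_out = Load_in - Removed = 286.1925 - 210.9210 = 75.2715 kg/day


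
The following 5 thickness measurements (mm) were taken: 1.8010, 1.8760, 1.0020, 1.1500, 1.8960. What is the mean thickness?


Formula: Average = sum / n
Substituting: Average = 7.7250 / 5
Result: 1.5450 mm


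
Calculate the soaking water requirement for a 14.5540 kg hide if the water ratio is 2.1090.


Formula: Water = hide_weight * ratio
Substituting: Water = 14.5540 * 2.1090
Result: 30.6944 kg


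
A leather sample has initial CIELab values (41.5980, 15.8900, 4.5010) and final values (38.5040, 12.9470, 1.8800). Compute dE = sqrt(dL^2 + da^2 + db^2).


dL = -3.0940, da = -2.9430, db = -2.6210
dE = sqrt((-3.0940)^2 + (-2.9430)^2 + (-2.6210)^2) = 5.0104


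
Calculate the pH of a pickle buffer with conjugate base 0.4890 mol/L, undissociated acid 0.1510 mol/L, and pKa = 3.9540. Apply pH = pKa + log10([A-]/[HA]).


ratio = [A-] / [HA] = 0.4890 / 0.1510 = 3.2384
log10(ratio) = 0.5103
pH = pKa + log10(ratio) = 3.9540 + 0.5103 = 4.4643
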